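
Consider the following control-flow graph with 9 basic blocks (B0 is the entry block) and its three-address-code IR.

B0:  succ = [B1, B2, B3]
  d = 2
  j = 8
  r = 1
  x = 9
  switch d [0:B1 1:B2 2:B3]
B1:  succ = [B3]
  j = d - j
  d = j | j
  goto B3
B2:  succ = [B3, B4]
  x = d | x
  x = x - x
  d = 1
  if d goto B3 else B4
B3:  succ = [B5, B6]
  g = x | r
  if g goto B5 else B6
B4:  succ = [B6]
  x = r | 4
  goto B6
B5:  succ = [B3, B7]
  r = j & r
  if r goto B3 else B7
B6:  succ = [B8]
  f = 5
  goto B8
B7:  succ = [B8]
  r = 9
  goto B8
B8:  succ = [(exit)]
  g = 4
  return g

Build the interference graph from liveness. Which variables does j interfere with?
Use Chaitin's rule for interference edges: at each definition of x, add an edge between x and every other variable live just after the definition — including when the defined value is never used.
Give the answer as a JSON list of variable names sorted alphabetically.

Answer: ["d", "g", "r", "x"]

Working:
def/use:
  B0: {d,j,r,x} / ∅
  B1: {d,j} / {d,j}
  B2: {d,x} / {d,x}
  B3: {g} / {r,x}
  B4: {x} / {r}
  B5: {r} / {j,r}
  B6: {f} / ∅
  B7: {r} / ∅
  B8: {g} / ∅

Live sets:
  live B0: ∅→{d,j,r,x}
  live B1: {d,j,r,x}→{j,r,x}
  live B2: {d,j,r,x}→{j,r,x}
  live B3: {j,r,x}→{j,r,x}
  live B4: {r}→∅
  live B5: {j,r,x}→{j,r,x}
  live B6: ∅→∅
  live B7: ∅→∅
  live B8: ∅→∅

Interfere edges:
  d: {j,r,x}
  f: ∅
  g: {j,r,x}
  j: {d,g,r,x}
  r: {d,g,j,x}
  x: {d,g,j,r}

N(j) = ["d", "g", "r", "x"]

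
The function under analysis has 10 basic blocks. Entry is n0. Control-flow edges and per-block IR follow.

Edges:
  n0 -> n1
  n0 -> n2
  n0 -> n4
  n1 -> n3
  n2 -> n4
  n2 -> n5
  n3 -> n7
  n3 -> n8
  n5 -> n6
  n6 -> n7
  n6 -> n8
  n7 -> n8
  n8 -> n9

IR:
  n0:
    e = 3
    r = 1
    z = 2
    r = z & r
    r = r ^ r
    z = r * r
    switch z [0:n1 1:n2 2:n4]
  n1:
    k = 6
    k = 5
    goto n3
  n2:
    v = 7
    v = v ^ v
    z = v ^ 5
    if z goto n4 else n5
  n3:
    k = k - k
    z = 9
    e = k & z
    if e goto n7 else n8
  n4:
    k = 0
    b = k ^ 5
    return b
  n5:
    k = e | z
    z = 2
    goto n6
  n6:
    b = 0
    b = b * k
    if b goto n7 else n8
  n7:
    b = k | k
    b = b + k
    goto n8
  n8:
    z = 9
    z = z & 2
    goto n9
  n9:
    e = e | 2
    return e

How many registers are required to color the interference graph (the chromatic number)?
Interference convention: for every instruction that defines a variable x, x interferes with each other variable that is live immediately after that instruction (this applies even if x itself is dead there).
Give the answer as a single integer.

Answer: 3

Derivation:
Per-block:
  n0: {e,r,z} / ∅
  n1: {k} / ∅
  n2: {v,z} / ∅
  n3: {e,k,z} / {k}
  n4: {b,k} / ∅
  n5: {k,z} / {e,z}
  n6: {b} / {k}
  n7: {b} / {k}
  n8: {z} / ∅
  n9: {e} / {e}

Live sets:
  n0: in=∅ out={e}
  n1: in=∅ out={k}
  n2: in={e} out={e,z}
  n3: in={k} out={e,k}
  n4: in=∅ out=∅
  n5: in={e,z} out={e,k}
  n6: in={e,k} out={e,k}
  n7: in={e,k} out={e}
  n8: in={e} out={e}
  n9: in={e} out=∅

Interfere edges:
  b: {e,k}
  e: {b,k,r,v,z}
  k: {b,e,z}
  r: {e,z}
  v: {e}
  z: {e,k,r}

Registers:
  lower bound: {b,e,k} mutually conflict ⇒ χ ≥ 3
  3-colouring: r0={e}  r1={k,r,v}  r2={b,z}
  χ = 3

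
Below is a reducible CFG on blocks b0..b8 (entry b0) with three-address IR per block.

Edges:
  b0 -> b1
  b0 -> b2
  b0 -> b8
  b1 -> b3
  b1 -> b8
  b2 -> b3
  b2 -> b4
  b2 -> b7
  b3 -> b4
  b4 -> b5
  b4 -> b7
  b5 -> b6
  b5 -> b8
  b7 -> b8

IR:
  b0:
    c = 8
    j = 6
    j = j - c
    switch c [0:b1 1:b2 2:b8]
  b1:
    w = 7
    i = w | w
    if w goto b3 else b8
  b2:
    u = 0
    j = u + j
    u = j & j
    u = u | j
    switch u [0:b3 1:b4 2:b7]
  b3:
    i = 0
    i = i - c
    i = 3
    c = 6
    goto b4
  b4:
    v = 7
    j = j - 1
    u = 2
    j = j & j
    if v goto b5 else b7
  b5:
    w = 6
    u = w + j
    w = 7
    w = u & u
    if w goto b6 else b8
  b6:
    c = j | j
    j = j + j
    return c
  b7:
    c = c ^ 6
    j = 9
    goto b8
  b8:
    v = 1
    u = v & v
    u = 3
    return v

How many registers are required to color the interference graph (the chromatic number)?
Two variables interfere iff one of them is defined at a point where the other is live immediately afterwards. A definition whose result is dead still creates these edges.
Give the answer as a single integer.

def/use:
  b0 def {c,j} use ∅
  b1 def {i,w} use ∅
  b2 def {j,u} use {j}
  b3 def {c,i} use {c}
  b4 def {j,u,v} use {j}
  b5 def {u,w} use {j}
  b6 def {c,j} use {j}
  b7 def {c,j} use {c}
  b8 def {u,v} use ∅

Liveness:
  b0 li=∅ lo={c,j}
  b1 li={c,j} lo={c,j}
  b2 li={c,j} lo={c,j}
  b3 li={c,j} lo={c,j}
  b4 li={c,j} lo={c,j}
  b5 li={j} lo={j}
  b6 li={j} lo=∅
  b7 li={c} lo=∅
  b8 li=∅ lo=∅

Interference:
  c — {i,j,u,v,w}
  i — {c,j,w}
  j — {c,i,u,v,w}
  u — {c,j,v,w}
  v — {c,j,u}
  w — {c,i,j,u}

Chromatic number:
  clique {c,i,j,w} ⇒ need ≥ 4
  assign c→r0 i→r2 j→r1 u→r2 v→r3 w→r3 — no edge inside a register ⇒ χ ≤ 4
  χ = 4

Answer: 4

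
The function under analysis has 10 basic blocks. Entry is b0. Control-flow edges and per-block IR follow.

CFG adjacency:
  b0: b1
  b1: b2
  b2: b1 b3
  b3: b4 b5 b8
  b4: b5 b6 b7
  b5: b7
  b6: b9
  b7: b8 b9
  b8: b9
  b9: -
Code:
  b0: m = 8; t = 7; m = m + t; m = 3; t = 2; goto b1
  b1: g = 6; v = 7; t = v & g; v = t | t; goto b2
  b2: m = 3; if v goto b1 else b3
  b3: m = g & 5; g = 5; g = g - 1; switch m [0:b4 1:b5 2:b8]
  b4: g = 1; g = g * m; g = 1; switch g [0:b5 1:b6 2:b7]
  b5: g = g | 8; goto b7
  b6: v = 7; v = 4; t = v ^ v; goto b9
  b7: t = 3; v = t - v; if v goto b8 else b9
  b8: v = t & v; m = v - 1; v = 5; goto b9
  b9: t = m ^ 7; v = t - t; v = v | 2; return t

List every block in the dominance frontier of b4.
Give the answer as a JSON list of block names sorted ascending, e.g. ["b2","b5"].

Answer: ["b5", "b7", "b9"]

Working:
idom tree: b1←b0 b2←b1 b3←b2 b4←b3 b5←b3 b6←b4 b7←b3 b8←b3 b9←b3
Dom at joins:
  b1: preds {b0,b2}: {b0} ∩ {b0,b1,b2} = {b0}; idom=b0
  b5: preds {b3,b4}: {b0,b1,b2,b3} ∩ {b0,b1,b2,b3,b4} = {b0,b1,b2,b3}; idom=b3
  b7: preds {b4,b5}: {b0,b1,b2,b3,b4} ∩ {b0,b1,b2,b3,b5} = {b0,b1,b2,b3}; idom=b3
  b8: preds {b3,b7}: {b0,b1,b2,b3} ∩ {b0,b1,b2,b3,b7} = {b0,b1,b2,b3}; idom=b3
  b9: preds {b6,b7,b8}: {b0,b1,b2,b3,b4,b6} ∩ {b0,b1,b2,b3,b7} ∩ {b0,b1,b2,b3,b8} = {b0,b1,b2,b3}; idom=b3

DF derivation:
  b1←b0: walk · to b0
  b1←b2: walk b2→b1 to b0
  b5←b3: walk · to b3
  b5←b4: walk b4 to b3
  b7←b4: walk b4 to b3
  b7←b5: walk b5 to b3
  b8←b3: walk · to b3
  b8←b7: walk b7 to b3
  b9←b6: walk b6→b4 to b3
  b9←b7: walk b7 to b3
  b9←b8: walk b8 to b3
  b0 → ∅
  b1 → {b1}
  b2 → {b1}
  b3 → ∅
  b4 → {b5,b7,b9}
  b5 → {b7}
  b6 → {b9}
  b7 → {b8,b9}
  b8 → {b9}
  b9 → ∅

DF(b4) = ["b5", "b7", "b9"]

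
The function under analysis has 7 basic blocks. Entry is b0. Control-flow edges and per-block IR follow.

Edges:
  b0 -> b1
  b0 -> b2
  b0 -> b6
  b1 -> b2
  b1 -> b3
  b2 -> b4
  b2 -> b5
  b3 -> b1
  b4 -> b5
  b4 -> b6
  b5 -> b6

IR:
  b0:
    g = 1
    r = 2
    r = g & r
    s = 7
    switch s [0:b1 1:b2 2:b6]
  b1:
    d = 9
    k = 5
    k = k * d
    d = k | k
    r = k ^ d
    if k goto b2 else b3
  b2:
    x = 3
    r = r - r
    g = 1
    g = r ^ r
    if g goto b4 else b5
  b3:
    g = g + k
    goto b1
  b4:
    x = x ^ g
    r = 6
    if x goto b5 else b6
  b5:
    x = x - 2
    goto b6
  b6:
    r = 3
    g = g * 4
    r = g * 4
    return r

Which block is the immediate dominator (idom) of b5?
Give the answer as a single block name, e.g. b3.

idom tree: b1←b0 b2←b0 b3←b1 b4←b2 b5←b2 b6←b0
Dom at joins:
  b1: preds {b0,b3}: {b0} ∩ {b0,b1,b3} = {b0}; idom=b0
  b2: preds {b0,b1}: {b0} ∩ {b0,b1} = {b0}; idom=b0
  b5: preds {b2,b4}: {b0,b2} ∩ {b0,b2,b4} = {b0,b2}; idom=b2
  b6: preds {b0,b4,b5}: {b0} ∩ {b0,b2,b4} ∩ {b0,b2,b5} = {b0}; idom=b0

idom(b5) = b2

Answer: b2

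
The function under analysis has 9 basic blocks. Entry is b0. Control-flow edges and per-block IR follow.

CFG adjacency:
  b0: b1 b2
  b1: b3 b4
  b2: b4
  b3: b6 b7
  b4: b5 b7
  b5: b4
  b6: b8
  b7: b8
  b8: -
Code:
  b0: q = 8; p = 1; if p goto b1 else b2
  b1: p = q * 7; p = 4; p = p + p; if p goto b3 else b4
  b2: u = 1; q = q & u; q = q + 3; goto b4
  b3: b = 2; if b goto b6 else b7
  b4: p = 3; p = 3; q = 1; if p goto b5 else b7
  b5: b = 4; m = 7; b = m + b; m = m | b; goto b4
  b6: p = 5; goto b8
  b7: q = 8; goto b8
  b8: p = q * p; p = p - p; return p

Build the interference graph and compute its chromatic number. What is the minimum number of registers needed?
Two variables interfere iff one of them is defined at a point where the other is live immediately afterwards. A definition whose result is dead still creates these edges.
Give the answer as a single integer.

Answer: 3

Analysis:
def/use:
  b0 def {p,q} use ∅
  b1 def {p} use {q}
  b2 def {q,u} use {q}
  b3 def {b} use ∅
  b4 def {p,q} use ∅
  b5 def {b,m} use ∅
  b6 def {p} use ∅
  b7 def {q} use ∅
  b8 def {p} use {p,q}

Live sets:
  b0: in=∅ out={q}
  b1: in={q} out={p,q}
  b2: in={q} out=∅
  b3: in={p,q} out={p,q}
  b4: in=∅ out={p}
  b5: in=∅ out=∅
  b6: in={q} out={p,q}
  b7: in={p} out={p,q}
  b8: in={p,q} out=∅

Interference:
  b↔{m,p,q}
  m↔{b}
  p↔{b,q}
  q↔{b,p,u}
  u↔{q}

Chromatic number:
  {b,p,q} pairwise interfere (3-clique) ⇒ χ ≥ 3
  3-colouring: R0={b,u}  R1={m,q}  R2={p}
  χ = 3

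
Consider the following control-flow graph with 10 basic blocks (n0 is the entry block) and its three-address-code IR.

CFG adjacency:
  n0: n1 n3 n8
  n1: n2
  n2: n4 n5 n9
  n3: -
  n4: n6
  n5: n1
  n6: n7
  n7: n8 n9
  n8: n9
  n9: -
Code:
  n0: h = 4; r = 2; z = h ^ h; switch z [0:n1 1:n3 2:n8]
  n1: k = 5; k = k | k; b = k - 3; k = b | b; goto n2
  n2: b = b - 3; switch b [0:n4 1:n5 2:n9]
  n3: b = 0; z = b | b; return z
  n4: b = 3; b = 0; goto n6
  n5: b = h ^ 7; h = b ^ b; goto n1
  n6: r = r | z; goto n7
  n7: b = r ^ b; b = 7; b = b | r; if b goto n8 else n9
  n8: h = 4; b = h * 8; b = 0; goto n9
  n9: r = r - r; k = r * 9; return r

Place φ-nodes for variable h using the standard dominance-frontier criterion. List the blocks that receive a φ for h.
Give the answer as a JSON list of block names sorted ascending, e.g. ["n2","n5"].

idom tree: n1←n0 n2←n1 n3←n0 n4←n2 n5←n2 n6←n4 n7←n6 n8←n0 n9←n0
Join-block Dom:
  n1: preds {n0,n5}: {n0} ∩ {n0,n1,n2,n5} = {n0}; idom=n0
  n8: preds {n0,n7}: {n0} ∩ {n0,n1,n2,n4,n6,n7} = {n0}; idom=n0
  n9: preds {n2,n7,n8}: {n0,n1,n2} ∩ {n0,n1,n2,n4,n6,n7} ∩ {n0,n8} = {n0}; idom=n0

DF walk-up:
  n1←n0: walk · to n0
  n1←n5: walk n5→n2→n1 to n0
  n8←n0: walk · to n0
  n8←n7: walk n7→n6→n4→n2→n1 to n0
  n9←n2: walk n2→n1 to n0
  n9←n7: walk n7→n6→n4→n2→n1 to n0
  n9←n8: walk n8 to n0
  n0: DF=∅
  n1: DF={n1,n8,n9}
  n2: DF={n1,n8,n9}
  n3: DF=∅
  n4: DF={n8,n9}
  n5: DF={n1}
  n6: DF={n8,n9}
  n7: DF={n8,n9}
  n8: DF={n9}
  n9: DF=∅

φ for h: defs {n0,n5,n8}
  DF⁺ = {n1,n8,n9}

Answer: ["n1", "n8", "n9"]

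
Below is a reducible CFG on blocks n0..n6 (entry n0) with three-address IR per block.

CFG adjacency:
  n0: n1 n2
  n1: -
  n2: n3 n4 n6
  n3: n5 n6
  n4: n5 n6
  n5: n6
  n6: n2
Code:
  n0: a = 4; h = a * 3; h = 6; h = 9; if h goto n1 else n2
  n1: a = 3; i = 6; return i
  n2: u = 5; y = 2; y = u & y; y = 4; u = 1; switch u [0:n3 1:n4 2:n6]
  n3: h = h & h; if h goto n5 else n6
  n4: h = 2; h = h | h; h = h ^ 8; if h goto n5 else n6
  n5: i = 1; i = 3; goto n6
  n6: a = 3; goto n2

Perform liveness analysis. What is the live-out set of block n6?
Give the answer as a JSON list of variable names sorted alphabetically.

Block summaries:
  n0 def {a,h} use ∅
  n1 def {a,i} use ∅
  n2 def {u,y} use ∅
  n3 def {h} use {h}
  n4 def {h} use ∅
  n5 def {i} use ∅
  n6 def {a} use ∅

Live sets:
  n0 li=∅ lo={h}
  n1 li=∅ lo=∅
  n2 li={h} lo={h}
  n3 li={h} lo={h}
  n4 li=∅ lo={h}
  n5 li={h} lo={h}
  n6 li={h} lo={h}

live-out(n6) = ["h"]

Answer: ["h"]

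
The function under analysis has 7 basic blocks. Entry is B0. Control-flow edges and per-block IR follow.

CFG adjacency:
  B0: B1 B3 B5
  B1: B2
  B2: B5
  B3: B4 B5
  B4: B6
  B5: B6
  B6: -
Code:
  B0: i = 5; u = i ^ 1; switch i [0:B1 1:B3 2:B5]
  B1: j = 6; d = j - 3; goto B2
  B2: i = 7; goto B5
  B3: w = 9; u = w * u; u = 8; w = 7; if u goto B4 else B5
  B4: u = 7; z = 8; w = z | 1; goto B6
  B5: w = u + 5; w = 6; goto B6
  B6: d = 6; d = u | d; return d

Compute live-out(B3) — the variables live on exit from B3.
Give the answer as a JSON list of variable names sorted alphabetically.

Answer: ["u"]

Working:
Per-block:
  B0: {i,u} / ∅
  B1: {d,j} / ∅
  B2: {i} / ∅
  B3: {u,w} / {u}
  B4: {u,w,z} / ∅
  B5: {w} / {u}
  B6: {d} / {u}

Live sets:
  B0: in=∅ out={u}
  B1: in={u} out={u}
  B2: in={u} out={u}
  B3: in={u} out={u}
  B4: in=∅ out={u}
  B5: in={u} out={u}
  B6: in={u} out=∅

live-out(B3) = ["u"]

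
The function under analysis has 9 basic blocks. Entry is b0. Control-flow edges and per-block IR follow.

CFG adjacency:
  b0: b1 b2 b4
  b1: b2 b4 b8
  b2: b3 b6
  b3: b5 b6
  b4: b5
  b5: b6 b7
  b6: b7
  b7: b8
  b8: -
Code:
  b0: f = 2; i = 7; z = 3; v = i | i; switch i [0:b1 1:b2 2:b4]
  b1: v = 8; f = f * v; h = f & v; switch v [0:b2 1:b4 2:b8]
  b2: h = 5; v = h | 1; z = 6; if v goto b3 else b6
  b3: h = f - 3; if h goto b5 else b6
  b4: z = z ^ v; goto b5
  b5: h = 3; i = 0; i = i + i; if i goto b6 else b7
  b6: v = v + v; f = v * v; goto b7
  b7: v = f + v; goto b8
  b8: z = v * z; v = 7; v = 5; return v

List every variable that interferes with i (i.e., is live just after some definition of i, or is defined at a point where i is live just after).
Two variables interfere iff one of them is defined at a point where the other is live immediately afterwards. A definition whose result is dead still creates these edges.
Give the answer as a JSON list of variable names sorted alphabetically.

def/use:
  b0: {f,i,v,z} / ∅
  b1: {f,h,v} / {f}
  b2: {h,v,z} / ∅
  b3: {h} / {f}
  b4: {z} / {v,z}
  b5: {h,i} / ∅
  b6: {f,v} / {v}
  b7: {v} / {f,v}
  b8: {v,z} / {v,z}

Backward fixpoint:
  live b0: ∅→{f,v,z}
  live b1: {f,z}→{f,v,z}
  live b2: {f}→{f,v,z}
  live b3: {f,v,z}→{f,v,z}
  live b4: {f,v,z}→{f,v,z}
  live b5: {f,v,z}→{f,v,z}
  live b6: {v,z}→{f,v,z}
  live b7: {f,v,z}→{v,z}
  live b8: {v,z}→∅

Interference:
  f↔{h,i,v,z}
  h↔{f,v,z}
  i↔{f,v,z}
  v↔{f,h,i,z}
  z↔{f,h,i,v}

N(i) = ["f", "v", "z"]

Answer: ["f", "v", "z"]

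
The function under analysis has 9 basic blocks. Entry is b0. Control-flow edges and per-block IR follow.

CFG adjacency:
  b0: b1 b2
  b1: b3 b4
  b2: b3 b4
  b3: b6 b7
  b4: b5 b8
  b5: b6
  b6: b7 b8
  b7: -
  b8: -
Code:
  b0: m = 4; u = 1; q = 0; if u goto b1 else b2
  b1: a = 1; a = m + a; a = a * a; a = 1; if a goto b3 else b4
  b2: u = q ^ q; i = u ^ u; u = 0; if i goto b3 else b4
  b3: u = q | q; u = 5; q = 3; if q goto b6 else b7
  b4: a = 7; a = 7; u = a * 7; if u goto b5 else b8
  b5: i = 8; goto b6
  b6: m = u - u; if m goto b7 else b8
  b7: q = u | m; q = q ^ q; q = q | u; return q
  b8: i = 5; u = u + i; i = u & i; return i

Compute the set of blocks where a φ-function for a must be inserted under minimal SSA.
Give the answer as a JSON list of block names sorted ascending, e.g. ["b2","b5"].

idom tree: b1←b0 b2←b0 b3←b0 b4←b0 b5←b4 b6←b0 b7←b0 b8←b0
Dom∩ at merges:
  b3: preds {b1,b2}: {b0,b1} ∩ {b0,b2} = {b0}; idom=b0
  b4: preds {b1,b2}: {b0,b1} ∩ {b0,b2} = {b0}; idom=b0
  b6: preds {b3,b5}: {b0,b3} ∩ {b0,b4,b5} = {b0}; idom=b0
  b7: preds {b3,b6}: {b0,b3} ∩ {b0,b6} = {b0}; idom=b0
  b8: preds {b4,b6}: {b0,b4} ∩ {b0,b6} = {b0}; idom=b0

Frontier:
  b3←b1: walk b1 to b0
  b3←b2: walk b2 to b0
  b4←b1: walk b1 to b0
  b4←b2: walk b2 to b0
  b6←b3: walk b3 to b0
  b6←b5: walk b5→b4 to b0
  b7←b3: walk b3 to b0
  b7←b6: walk b6 to b0
  b8←b4: walk b4 to b0
  b8←b6: walk b6 to b0
  b0 → ∅
  b1 → {b3,b4}
  b2 → {b3,b4}
  b3 → {b6,b7}
  b4 → {b6,b8}
  b5 → {b6}
  b6 → {b7,b8}
  b7 → ∅
  b8 → ∅

φ for a: defs {b1,b4}
  DF⁺ = {b3,b4,b6,b7,b8}

Answer: ["b3", "b4", "b6", "b7", "b8"]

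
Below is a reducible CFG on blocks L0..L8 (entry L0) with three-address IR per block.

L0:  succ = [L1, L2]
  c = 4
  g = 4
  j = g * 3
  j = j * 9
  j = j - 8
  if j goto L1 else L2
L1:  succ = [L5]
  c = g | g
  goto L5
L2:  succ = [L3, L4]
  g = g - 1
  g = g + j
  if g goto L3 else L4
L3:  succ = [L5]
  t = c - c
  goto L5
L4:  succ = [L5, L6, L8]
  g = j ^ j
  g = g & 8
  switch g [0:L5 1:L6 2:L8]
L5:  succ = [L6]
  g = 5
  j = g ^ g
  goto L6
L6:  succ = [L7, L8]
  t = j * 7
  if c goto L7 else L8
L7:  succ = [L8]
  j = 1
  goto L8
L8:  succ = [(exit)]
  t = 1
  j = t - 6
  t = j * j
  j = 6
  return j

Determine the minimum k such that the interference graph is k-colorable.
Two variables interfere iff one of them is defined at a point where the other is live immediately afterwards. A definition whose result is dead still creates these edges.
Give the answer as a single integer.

Per-block:
  L0 def {c,g,j} use ∅
  L1 def {c} use {g}
  L2 def {g} use {g,j}
  L3 def {t} use {c}
  L4 def {g} use {j}
  L5 def {g,j} use ∅
  L6 def {t} use {c,j}
  L7 def {j} use ∅
  L8 def {j,t} use ∅

Live sets:
  live L0: ∅→{c,g,j}
  live L1: {g}→{c}
  live L2: {c,g,j}→{c,j}
  live L3: {c}→{c}
  live L4: {c,j}→{c,j}
  live L5: {c}→{c,j}
  live L6: {c,j}→∅
  live L7: ∅→∅
  live L8: ∅→∅

Interference:
  c↔{g,j,t}
  g↔{c,j}
  j↔{c,g}
  t↔{c}

Registers:
  {c,g,j} pairwise interfere (3-clique) ⇒ χ ≥ 3
  assign c→c0 g→c1 j→c2 t→c1 — no edge inside a register ⇒ χ ≤ 3
  χ = 3

Answer: 3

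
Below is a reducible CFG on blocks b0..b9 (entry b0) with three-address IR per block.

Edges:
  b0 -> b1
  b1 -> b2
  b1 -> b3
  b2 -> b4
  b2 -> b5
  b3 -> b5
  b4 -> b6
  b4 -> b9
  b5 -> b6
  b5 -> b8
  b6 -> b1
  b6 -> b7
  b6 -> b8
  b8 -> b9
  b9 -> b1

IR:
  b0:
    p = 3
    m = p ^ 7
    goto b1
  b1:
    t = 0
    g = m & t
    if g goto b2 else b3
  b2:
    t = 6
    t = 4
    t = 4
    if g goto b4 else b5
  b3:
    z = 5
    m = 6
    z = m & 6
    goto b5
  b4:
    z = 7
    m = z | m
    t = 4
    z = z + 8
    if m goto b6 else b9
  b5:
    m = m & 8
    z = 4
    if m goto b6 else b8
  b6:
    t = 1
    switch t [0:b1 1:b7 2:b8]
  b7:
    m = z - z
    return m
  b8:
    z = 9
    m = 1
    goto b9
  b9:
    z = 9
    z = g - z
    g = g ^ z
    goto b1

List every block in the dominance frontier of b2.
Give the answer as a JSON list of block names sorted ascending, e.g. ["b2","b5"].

idom tree: b1←b0 b2←b1 b3←b1 b4←b2 b5←b1 b6←b1 b7←b6 b8←b1 b9←b1
Dom at joins:
  b1: preds {b0,b6,b9}: {b0} ∩ {b0,b1,b6} ∩ {b0,b1,b9} = {b0}; idom=b0
  b5: preds {b2,b3}: {b0,b1,b2} ∩ {b0,b1,b3} = {b0,b1}; idom=b1
  b6: preds {b4,b5}: {b0,b1,b2,b4} ∩ {b0,b1,b5} = {b0,b1}; idom=b1
  b8: preds {b5,b6}: {b0,b1,b5} ∩ {b0,b1,b6} = {b0,b1}; idom=b1
  b9: preds {b4,b8}: {b0,b1,b2,b4} ∩ {b0,b1,b8} = {b0,b1}; idom=b1

Frontier:
  join b1 pred b0: · stop@b0
  join b1 pred b6: b6→b1 stop@b0
  join b1 pred b9: b9→b1 stop@b0
  join b5 pred b2: b2 stop@b1
  join b5 pred b3: b3 stop@b1
  join b6 pred b4: b4→b2 stop@b1
  join b6 pred b5: b5 stop@b1
  join b8 pred b5: b5 stop@b1
  join b8 pred b6: b6 stop@b1
  join b9 pred b4: b4→b2 stop@b1
  join b9 pred b8: b8 stop@b1
  b0 → ∅
  b1 → {b1}
  b2 → {b5,b6,b9}
  b3 → {b5}
  b4 → {b6,b9}
  b5 → {b6,b8}
  b6 → {b1,b8}
  b7 → ∅
  b8 → {b9}
  b9 → {b1}

DF(b2) = ["b5", "b6", "b9"]

Answer: ["b5", "b6", "b9"]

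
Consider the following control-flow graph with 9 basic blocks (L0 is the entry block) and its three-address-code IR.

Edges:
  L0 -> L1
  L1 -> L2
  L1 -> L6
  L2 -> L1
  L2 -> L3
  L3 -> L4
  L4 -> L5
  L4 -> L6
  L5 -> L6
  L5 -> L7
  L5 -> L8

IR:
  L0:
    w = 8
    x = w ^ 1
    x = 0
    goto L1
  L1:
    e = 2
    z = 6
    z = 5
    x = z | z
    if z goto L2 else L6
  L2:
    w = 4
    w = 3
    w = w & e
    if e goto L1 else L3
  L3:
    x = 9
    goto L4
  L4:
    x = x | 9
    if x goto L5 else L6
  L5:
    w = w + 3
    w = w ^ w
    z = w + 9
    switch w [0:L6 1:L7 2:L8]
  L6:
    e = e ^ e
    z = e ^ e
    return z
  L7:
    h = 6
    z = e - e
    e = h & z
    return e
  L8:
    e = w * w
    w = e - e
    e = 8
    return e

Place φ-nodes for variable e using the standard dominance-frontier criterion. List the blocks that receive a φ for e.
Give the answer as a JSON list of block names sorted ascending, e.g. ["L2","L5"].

Answer: ["L1"]

Analysis:
idom tree: L1←L0 L2←L1 L3←L2 L4←L3 L5←L4 L6←L1 L7←L5 L8←L5
Dom∩ at merges:
  L1: preds {L0,L2}: {L0} ∩ {L0,L1,L2} = {L0}; idom=L0
  L6: preds {L1,L4,L5}: {L0,L1} ∩ {L0,L1,L2,L3,L4} ∩ {L0,L1,L2,L3,L4,L5} = {L0,L1}; idom=L1

Frontier:
  L1←L0: walk · to L0
  L1←L2: walk L2→L1 to L0
  L6←L1: walk · to L1
  L6←L4: walk L4→L3→L2 to L1
  L6←L5: walk L5→L4→L3→L2 to L1
  L0: DF=∅
  L1: DF={L1}
  L2: DF={L1,L6}
  L3: DF={L6}
  L4: DF={L6}
  L5: DF={L6}
  L6: DF=∅
  L7: DF=∅
  L8: DF=∅

φ for e: defs {L1,L6,L7,L8}
  DF⁺ = {L1}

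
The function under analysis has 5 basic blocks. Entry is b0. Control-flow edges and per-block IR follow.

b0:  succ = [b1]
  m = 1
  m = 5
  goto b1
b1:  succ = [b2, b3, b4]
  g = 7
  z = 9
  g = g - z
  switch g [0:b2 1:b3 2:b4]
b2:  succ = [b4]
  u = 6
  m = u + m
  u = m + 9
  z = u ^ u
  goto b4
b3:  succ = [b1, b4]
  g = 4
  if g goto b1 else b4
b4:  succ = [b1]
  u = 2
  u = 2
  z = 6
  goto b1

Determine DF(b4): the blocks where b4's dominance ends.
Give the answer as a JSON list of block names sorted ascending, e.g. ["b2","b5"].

idom tree: b1←b0 b2←b1 b3←b1 b4←b1
Join-block Dom:
  b1: preds {b0,b3,b4}: {b0} ∩ {b0,b1,b3} ∩ {b0,b1,b4} = {b0}; idom=b0
  b4: preds {b1,b2,b3}: {b0,b1} ∩ {b0,b1,b2} ∩ {b0,b1,b3} = {b0,b1}; idom=b1

DF derivation:
  join b1 pred b0: · stop@b0
  join b1 pred b3: b3→b1 stop@b0
  join b1 pred b4: b4→b1 stop@b0
  join b4 pred b1: · stop@b1
  join b4 pred b2: b2 stop@b1
  join b4 pred b3: b3 stop@b1
  b0: DF=∅
  b1: DF={b1}
  b2: DF={b4}
  b3: DF={b1,b4}
  b4: DF={b1}

DF(b4) = ["b1"]

Answer: ["b1"]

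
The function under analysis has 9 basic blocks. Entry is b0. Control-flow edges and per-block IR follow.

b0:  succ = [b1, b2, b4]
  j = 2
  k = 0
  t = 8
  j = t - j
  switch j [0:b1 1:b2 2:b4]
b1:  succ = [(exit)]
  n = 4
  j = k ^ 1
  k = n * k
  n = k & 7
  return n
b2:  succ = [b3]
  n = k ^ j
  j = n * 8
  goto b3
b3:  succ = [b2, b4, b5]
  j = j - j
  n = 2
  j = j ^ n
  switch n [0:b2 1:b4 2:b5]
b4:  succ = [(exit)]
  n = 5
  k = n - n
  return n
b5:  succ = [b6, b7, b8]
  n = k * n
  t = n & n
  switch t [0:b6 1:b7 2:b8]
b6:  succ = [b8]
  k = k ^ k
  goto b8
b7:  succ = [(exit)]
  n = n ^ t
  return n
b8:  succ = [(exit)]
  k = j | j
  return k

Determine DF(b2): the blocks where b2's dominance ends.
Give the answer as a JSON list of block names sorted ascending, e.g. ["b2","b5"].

idom tree: b1←b0 b2←b0 b3←b2 b4←b0 b5←b3 b6←b5 b7←b5 b8←b5
Dom at joins:
  b2: preds {b0,b3}: {b0} ∩ {b0,b2,b3} = {b0}; idom=b0
  b4: preds {b0,b3}: {b0} ∩ {b0,b2,b3} = {b0}; idom=b0
  b8: preds {b5,b6}: {b0,b2,b3,b5} ∩ {b0,b2,b3,b5,b6} = {b0,b2,b3,b5}; idom=b5

DF walk-up:
  join b2 pred b0: · stop@b0
  join b2 pred b3: b3→b2 stop@b0
  join b4 pred b0: · stop@b0
  join b4 pred b3: b3→b2 stop@b0
  join b8 pred b5: · stop@b5
  join b8 pred b6: b6 stop@b5
  b0 → ∅
  b1 → ∅
  b2 → {b2,b4}
  b3 → {b2,b4}
  b4 → ∅
  b5 → ∅
  b6 → {b8}
  b7 → ∅
  b8 → ∅

DF(b2) = ["b2", "b4"]

Answer: ["b2", "b4"]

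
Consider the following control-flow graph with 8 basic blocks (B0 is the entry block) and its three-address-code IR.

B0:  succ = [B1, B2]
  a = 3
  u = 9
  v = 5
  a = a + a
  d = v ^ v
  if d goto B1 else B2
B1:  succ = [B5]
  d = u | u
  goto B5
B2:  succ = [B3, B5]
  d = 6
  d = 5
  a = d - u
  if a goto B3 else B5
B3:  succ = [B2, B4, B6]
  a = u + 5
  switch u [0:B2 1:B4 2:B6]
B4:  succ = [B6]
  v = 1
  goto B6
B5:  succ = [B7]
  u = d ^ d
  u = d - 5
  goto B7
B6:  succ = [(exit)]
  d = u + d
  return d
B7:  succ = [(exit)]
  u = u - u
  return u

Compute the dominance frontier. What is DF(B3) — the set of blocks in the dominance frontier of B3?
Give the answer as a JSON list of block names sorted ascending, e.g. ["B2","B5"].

idom tree: B1←B0 B2←B0 B3←B2 B4←B3 B5←B0 B6←B3 B7←B5
Join-block Dom:
  B2: preds {B0,B3}: {B0} ∩ {B0,B2,B3} = {B0}; idom=B0
  B5: preds {B1,B2}: {B0,B1} ∩ {B0,B2} = {B0}; idom=B0
  B6: preds {B3,B4}: {B0,B2,B3} ∩ {B0,B2,B3,B4} = {B0,B2,B3}; idom=B3

DF walk-up:
  B2←B0: walk · to B0
  B2←B3: walk B3→B2 to B0
  B5←B1: walk B1 to B0
  B5←B2: walk B2 to B0
  B6←B3: walk · to B3
  B6←B4: walk B4 to B3
  B0 → ∅
  B1 → {B5}
  B2 → {B2,B5}
  B3 → {B2}
  B4 → {B6}
  B5 → ∅
  B6 → ∅
  B7 → ∅

DF(B3) = ["B2"]

Answer: ["B2"]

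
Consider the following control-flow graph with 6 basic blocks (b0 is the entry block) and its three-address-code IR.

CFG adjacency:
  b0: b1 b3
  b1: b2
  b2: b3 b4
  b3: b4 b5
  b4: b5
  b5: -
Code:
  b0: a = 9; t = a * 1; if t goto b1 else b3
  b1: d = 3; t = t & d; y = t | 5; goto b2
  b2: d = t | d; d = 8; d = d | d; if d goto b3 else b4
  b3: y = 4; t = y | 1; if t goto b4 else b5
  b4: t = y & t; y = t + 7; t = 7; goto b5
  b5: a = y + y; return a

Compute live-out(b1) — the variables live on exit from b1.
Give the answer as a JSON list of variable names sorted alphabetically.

Answer: ["d", "t", "y"]

Working:
def/use:
  b0 def {a,t} use ∅
  b1 def {d,t,y} use {t}
  b2 def {d} use {d,t}
  b3 def {t,y} use ∅
  b4 def {t,y} use {t,y}
  b5 def {a} use {y}

Liveness:
  b0 li=∅ lo={t}
  b1 li={t} lo={d,t,y}
  b2 li={d,t,y} lo={t,y}
  b3 li=∅ lo={t,y}
  b4 li={t,y} lo={y}
  b5 li={y} lo=∅

live-out(b1) = ["d", "t", "y"]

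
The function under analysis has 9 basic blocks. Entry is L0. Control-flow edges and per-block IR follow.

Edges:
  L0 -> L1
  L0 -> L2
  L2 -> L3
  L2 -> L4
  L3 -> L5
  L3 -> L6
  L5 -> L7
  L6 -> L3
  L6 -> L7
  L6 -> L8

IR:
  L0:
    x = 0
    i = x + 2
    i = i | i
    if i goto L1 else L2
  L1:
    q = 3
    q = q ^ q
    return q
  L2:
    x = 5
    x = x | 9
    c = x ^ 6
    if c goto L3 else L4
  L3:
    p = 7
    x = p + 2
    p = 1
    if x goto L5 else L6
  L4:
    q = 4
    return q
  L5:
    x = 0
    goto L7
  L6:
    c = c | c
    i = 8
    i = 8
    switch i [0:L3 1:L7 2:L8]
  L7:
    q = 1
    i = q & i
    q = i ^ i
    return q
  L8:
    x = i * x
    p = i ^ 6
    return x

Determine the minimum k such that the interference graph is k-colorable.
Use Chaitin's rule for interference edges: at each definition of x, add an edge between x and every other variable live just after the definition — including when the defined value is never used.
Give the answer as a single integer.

Answer: 4

Working:
def/use:
  L0: {i,x} / ∅
  L1: {q} / ∅
  L2: {c,x} / ∅
  L3: {p,x} / ∅
  L4: {q} / ∅
  L5: {x} / ∅
  L6: {c,i} / {c}
  L7: {i,q} / {i}
  L8: {p,x} / {i,x}

Liveness:
  L0: in=∅ out={i}
  L1: in=∅ out=∅
  L2: in={i} out={c,i}
  L3: in={c,i} out={c,i,x}
  L4: in=∅ out=∅
  L5: in={i} out={i}
  L6: in={c,x} out={c,i,x}
  L7: in={i} out=∅
  L8: in={i,x} out=∅

Interfere edges:
  c — {i,p,x}
  i — {c,p,q,x}
  p — {c,i,x}
  q — {i}
  x — {c,i,p}

Registers:
  clique {c,i,p,x} ⇒ need ≥ 4
  4-colouring: R0={i}  R1={c,q}  R2={p}  R3={x}
  χ = 4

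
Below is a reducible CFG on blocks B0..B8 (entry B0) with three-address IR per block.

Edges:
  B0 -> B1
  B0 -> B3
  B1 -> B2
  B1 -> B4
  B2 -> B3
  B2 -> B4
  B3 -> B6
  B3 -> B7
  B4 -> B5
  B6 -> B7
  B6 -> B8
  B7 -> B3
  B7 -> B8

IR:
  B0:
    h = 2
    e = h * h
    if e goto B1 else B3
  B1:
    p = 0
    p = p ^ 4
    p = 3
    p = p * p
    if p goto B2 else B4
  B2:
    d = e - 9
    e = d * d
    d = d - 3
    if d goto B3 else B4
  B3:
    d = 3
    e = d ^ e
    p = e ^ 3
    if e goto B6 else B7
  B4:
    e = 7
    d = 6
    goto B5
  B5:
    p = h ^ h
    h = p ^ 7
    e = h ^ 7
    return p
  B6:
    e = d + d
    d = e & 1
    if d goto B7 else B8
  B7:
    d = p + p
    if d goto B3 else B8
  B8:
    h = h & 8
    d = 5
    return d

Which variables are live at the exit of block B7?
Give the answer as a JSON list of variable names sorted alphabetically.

def/use:
  B0: def={e,h} ue=∅
  B1: def={p} ue=∅
  B2: def={d,e} ue={e}
  B3: def={d,e,p} ue={e}
  B4: def={d,e} ue=∅
  B5: def={e,h,p} ue={h}
  B6: def={d,e} ue={d}
  B7: def={d} ue={p}
  B8: def={d,h} ue={h}

Liveness:
  B0 li=∅ lo={e,h}
  B1 li={e,h} lo={e,h}
  B2 li={e,h} lo={e,h}
  B3 li={e,h} lo={d,e,h,p}
  B4 li={h} lo={h}
  B5 li={h} lo=∅
  B6 li={d,h,p} lo={e,h,p}
  B7 li={e,h,p} lo={e,h}
  B8 li={h} lo=∅

live-out(B7) = ["e", "h"]

Answer: ["e", "h"]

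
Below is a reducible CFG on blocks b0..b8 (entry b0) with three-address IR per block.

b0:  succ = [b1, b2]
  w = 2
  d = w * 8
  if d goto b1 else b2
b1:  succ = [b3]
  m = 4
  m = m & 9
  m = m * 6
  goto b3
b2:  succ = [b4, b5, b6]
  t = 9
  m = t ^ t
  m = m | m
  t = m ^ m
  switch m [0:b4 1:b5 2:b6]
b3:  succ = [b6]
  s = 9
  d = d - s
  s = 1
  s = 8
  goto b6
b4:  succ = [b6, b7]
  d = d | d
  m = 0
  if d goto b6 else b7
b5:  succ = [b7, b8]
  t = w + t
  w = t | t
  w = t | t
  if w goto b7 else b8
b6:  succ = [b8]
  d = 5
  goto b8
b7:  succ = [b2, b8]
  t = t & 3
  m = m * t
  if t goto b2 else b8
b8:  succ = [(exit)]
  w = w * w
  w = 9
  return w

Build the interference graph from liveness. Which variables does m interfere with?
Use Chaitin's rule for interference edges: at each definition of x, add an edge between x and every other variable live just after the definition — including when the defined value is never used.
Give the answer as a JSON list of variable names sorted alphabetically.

Answer: ["d", "t", "w"]

Working:
Block summaries:
  b0 def {d,w} use ∅
  b1 def {m} use ∅
  b2 def {m,t} use ∅
  b3 def {d,s} use {d}
  b4 def {d,m} use {d}
  b5 def {t,w} use {t,w}
  b6 def {d} use ∅
  b7 def {m,t} use {m,t}
  b8 def {w} use {w}

Liveness:
  b0: in=∅ out={d,w}
  b1: in={d,w} out={d,w}
  b2: in={d,w} out={d,m,t,w}
  b3: in={d,w} out={w}
  b4: in={d,t,w} out={d,m,t,w}
  b5: in={d,m,t,w} out={d,m,t,w}
  b6: in={w} out={w}
  b7: in={d,m,t,w} out={d,w}
  b8: in={w} out=∅

Interfere edges:
  d↔{m,s,t,w}
  m↔{d,t,w}
  s↔{d,w}
  t↔{d,m,w}
  w↔{d,m,s,t}

N(m) = ["d", "t", "w"]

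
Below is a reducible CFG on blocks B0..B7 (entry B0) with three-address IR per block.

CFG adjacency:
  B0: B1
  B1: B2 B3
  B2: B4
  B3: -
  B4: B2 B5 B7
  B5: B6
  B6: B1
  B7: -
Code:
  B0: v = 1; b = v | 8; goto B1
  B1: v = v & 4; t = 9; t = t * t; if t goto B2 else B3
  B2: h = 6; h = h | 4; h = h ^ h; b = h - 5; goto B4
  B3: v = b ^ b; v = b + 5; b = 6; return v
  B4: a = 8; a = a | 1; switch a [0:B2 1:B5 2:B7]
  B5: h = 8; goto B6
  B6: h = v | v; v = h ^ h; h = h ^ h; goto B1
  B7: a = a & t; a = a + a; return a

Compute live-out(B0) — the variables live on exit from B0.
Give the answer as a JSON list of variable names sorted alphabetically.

Answer: ["b", "v"]

Working:
Block summaries:
  B0: {b,v} / ∅
  B1: {t,v} / {v}
  B2: {b,h} / ∅
  B3: {b,v} / {b}
  B4: {a} / ∅
  B5: {h} / ∅
  B6: {h,v} / {v}
  B7: {a} / {a,t}

Liveness:
  B0 li=∅ lo={b,v}
  B1 li={b,v} lo={b,t,v}
  B2 li={t,v} lo={b,t,v}
  B3 li={b} lo=∅
  B4 li={b,t,v} lo={a,b,t,v}
  B5 li={b,v} lo={b,v}
  B6 li={b,v} lo={b,v}
  B7 li={a,t} lo=∅

live-out(B0) = ["b", "v"]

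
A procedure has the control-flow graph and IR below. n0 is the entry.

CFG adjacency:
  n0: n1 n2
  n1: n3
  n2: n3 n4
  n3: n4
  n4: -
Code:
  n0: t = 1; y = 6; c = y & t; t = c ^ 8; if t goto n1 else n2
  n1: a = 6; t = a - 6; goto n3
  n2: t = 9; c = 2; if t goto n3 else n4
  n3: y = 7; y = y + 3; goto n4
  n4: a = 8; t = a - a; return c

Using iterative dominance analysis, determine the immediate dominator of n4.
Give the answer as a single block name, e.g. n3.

idom tree: n1←n0 n2←n0 n3←n0 n4←n0
Dom at joins:
  n3: preds {n1,n2}: {n0,n1} ∩ {n0,n2} = {n0}; idom=n0
  n4: preds {n2,n3}: {n0,n2} ∩ {n0,n3} = {n0}; idom=n0

idom(n4) = n0

Answer: n0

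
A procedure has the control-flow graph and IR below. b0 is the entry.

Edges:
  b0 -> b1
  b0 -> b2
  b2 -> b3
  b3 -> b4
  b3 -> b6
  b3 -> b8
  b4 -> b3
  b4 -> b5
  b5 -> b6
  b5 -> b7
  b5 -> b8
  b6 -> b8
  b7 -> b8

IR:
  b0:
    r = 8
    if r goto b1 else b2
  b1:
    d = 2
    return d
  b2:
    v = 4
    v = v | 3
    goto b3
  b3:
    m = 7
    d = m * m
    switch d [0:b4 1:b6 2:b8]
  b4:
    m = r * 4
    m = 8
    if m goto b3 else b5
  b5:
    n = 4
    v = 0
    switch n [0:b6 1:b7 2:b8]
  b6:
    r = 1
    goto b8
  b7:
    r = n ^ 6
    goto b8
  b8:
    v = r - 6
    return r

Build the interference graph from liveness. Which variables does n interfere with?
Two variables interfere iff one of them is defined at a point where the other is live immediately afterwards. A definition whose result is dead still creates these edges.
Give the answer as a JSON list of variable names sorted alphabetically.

Per-block:
  b0 def {r} use ∅
  b1 def {d} use ∅
  b2 def {v} use ∅
  b3 def {d,m} use ∅
  b4 def {m} use {r}
  b5 def {n,v} use ∅
  b6 def {r} use ∅
  b7 def {r} use {n}
  b8 def {v} use {r}

Liveness:
  live b0: ∅→{r}
  live b1: ∅→∅
  live b2: {r}→{r}
  live b3: {r}→{r}
  live b4: {r}→{r}
  live b5: {r}→{n,r}
  live b6: ∅→{r}
  live b7: {n}→{r}
  live b8: {r}→∅

Conflict graph:
  d↔{r}
  m↔{r}
  n↔{r,v}
  r↔{d,m,n,v}
  v↔{n,r}

N(n) = ["r", "v"]

Answer: ["r", "v"]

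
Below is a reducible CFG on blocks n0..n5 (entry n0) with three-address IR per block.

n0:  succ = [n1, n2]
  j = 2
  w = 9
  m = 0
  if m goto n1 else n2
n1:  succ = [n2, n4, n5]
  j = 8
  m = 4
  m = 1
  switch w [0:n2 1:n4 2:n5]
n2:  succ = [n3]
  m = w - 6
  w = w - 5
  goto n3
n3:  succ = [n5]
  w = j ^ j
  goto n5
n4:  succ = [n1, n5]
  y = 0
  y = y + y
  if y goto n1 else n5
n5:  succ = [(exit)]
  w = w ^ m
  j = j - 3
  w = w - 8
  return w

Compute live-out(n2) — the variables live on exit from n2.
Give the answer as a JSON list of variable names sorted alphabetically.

Per-block:
  n0: def={j,m,w} ue=∅
  n1: def={j,m} ue={w}
  n2: def={m,w} ue={w}
  n3: def={w} ue={j}
  n4: def={y} ue=∅
  n5: def={j,w} ue={j,m,w}

Live sets:
  n0: in=∅ out={j,w}
  n1: in={w} out={j,m,w}
  n2: in={j,w} out={j,m}
  n3: in={j,m} out={j,m,w}
  n4: in={j,m,w} out={j,m,w}
  n5: in={j,m,w} out=∅

live-out(n2) = ["j", "m"]

Answer: ["j", "m"]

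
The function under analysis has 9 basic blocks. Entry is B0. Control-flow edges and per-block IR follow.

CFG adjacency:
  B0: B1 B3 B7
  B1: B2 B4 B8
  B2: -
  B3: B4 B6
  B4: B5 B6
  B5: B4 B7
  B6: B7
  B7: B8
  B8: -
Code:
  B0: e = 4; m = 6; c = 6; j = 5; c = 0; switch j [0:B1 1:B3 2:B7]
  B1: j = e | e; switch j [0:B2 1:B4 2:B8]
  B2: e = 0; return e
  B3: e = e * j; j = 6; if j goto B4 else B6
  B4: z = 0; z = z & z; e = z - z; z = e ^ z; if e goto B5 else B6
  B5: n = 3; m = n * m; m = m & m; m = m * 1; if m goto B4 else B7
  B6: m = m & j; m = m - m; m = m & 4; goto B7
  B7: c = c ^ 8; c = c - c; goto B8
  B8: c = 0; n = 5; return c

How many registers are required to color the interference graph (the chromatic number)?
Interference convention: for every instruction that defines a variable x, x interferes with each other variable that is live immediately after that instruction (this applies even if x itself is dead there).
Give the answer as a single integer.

Per-block:
  B0: def={c,e,j,m} ue=∅
  B1: def={j} ue={e}
  B2: def={e} ue=∅
  B3: def={e,j} ue={e,j}
  B4: def={e,z} ue=∅
  B5: def={m,n} ue={m}
  B6: def={m} ue={j,m}
  B7: def={c} ue={c}
  B8: def={c,n} ue=∅

Liveness:
  B0 li=∅ lo={c,e,j,m}
  B1 li={c,e,m} lo={c,j,m}
  B2 li=∅ lo=∅
  B3 li={c,e,j,m} lo={c,j,m}
  B4 li={c,j,m} lo={c,j,m}
  B5 li={c,j,m} lo={c,j,m}
  B6 li={c,j,m} lo={c}
  B7 li={c} lo=∅
  B8 li=∅ lo=∅

Interference:
  c↔{e,j,m,n,z}
  e↔{c,j,m,z}
  j↔{c,e,m,n,z}
  m↔{c,e,j,n,z}
  n↔{c,j,m}
  z↔{c,e,j,m}

Registers:
  lower bound: {c,e,j,m,z} mutually conflict ⇒ χ ≥ 5
  assign c→c0 e→c3 j→c1 m→c2 n→c3 z→c4 — no edge inside a register ⇒ χ ≤ 5
  χ = 5

Answer: 5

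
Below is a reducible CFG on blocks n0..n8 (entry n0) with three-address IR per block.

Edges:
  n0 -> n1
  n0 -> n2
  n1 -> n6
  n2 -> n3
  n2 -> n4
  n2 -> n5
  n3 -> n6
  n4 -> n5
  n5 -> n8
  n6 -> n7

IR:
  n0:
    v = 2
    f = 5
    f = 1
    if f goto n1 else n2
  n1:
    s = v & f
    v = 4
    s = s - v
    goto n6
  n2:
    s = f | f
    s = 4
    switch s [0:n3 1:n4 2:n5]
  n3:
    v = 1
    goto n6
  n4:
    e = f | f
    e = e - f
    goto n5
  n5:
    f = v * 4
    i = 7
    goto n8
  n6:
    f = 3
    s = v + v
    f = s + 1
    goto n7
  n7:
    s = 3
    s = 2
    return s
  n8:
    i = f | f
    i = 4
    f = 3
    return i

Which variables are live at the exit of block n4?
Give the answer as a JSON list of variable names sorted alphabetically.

def/use:
  n0: {f,v} / ∅
  n1: {s,v} / {f,v}
  n2: {s} / {f}
  n3: {v} / ∅
  n4: {e} / {f}
  n5: {f,i} / {v}
  n6: {f,s} / {v}
  n7: {s} / ∅
  n8: {f,i} / {f}

Backward fixpoint:
  live n0: ∅→{f,v}
  live n1: {f,v}→{v}
  live n2: {f,v}→{f,v}
  live n3: ∅→{v}
  live n4: {f,v}→{v}
  live n5: {v}→{f}
  live n6: {v}→∅
  live n7: ∅→∅
  live n8: {f}→∅

live-out(n4) = ["v"]

Answer: ["v"]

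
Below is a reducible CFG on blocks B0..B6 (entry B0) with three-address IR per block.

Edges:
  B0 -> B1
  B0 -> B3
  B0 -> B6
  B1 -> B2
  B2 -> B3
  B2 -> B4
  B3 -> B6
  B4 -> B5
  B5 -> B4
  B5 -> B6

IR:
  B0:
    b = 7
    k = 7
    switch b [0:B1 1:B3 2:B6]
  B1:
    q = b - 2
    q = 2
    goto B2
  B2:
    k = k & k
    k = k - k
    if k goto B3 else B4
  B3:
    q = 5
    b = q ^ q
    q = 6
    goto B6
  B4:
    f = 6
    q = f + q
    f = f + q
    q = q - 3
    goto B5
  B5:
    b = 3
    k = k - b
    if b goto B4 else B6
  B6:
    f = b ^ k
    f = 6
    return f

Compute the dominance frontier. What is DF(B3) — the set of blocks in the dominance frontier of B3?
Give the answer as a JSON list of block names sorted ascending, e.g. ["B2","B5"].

Answer: ["B6"]

Derivation:
idom tree: B1←B0 B2←B1 B3←B0 B4←B2 B5←B4 B6←B0
Dom∩ at merges:
  B3: preds {B0,B2}: {B0} ∩ {B0,B1,B2} = {B0}; idom=B0
  B4: preds {B2,B5}: {B0,B1,B2} ∩ {B0,B1,B2,B4,B5} = {B0,B1,B2}; idom=B2
  B6: preds {B0,B3,B5}: {B0} ∩ {B0,B3} ∩ {B0,B1,B2,B4,B5} = {B0}; idom=B0

DF derivation:
  B3←B0: walk · to B0
  B3←B2: walk B2→B1 to B0
  B4←B2: walk · to B2
  B4←B5: walk B5→B4 to B2
  B6←B0: walk · to B0
  B6←B3: walk B3 to B0
  B6←B5: walk B5→B4→B2→B1 to B0
  B0 → ∅
  B1 → {B3,B6}
  B2 → {B3,B6}
  B3 → {B6}
  B4 → {B4,B6}
  B5 → {B4,B6}
  B6 → ∅

DF(B3) = ["B6"]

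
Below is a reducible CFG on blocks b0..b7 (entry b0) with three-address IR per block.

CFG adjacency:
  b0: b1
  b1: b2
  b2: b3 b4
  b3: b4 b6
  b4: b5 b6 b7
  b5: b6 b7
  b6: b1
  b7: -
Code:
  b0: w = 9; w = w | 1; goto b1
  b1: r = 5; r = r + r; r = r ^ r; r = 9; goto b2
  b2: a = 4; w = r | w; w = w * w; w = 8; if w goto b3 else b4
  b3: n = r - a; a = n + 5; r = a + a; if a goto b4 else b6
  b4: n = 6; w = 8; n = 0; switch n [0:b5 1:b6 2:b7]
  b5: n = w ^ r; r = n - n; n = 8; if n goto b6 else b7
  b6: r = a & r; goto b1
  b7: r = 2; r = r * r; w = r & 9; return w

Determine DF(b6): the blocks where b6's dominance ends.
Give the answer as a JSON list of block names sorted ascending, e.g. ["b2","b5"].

Answer: ["b1"]

Analysis:
idom tree: b1←b0 b2←b1 b3←b2 b4←b2 b5←b4 b6←b2 b7←b4
Join-block Dom:
  b1: preds {b0,b6}: {b0} ∩ {b0,b1,b2,b6} = {b0}; idom=b0
  b4: preds {b2,b3}: {b0,b1,b2} ∩ {b0,b1,b2,b3} = {b0,b1,b2}; idom=b2
  b6: preds {b3,b4,b5}: {b0,b1,b2,b3} ∩ {b0,b1,b2,b4} ∩ {b0,b1,b2,b4,b5} = {b0,b1,b2}; idom=b2
  b7: preds {b4,b5}: {b0,b1,b2,b4} ∩ {b0,b1,b2,b4,b5} = {b0,b1,b2,b4}; idom=b4

Frontier:
  join b1 pred b0: · stop@b0
  join b1 pred b6: b6→b2→b1 stop@b0
  join b4 pred b2: · stop@b2
  join b4 pred b3: b3 stop@b2
  join b6 pred b3: b3 stop@b2
  join b6 pred b4: b4 stop@b2
  join b6 pred b5: b5→b4 stop@b2
  join b7 pred b4: · stop@b4
  join b7 pred b5: b5 stop@b4
  b0 → ∅
  b1 → {b1}
  b2 → {b1}
  b3 → {b4,b6}
  b4 → {b6}
  b5 → {b6,b7}
  b6 → {b1}
  b7 → ∅

DF(b6) = ["b1"]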